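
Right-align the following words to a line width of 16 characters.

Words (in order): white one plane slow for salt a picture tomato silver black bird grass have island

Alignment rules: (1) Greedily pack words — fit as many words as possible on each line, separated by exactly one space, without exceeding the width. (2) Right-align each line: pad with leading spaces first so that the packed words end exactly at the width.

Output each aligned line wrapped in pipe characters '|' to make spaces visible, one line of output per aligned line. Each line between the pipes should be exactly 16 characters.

Answer: | white one plane|
| slow for salt a|
|  picture tomato|
|    silver black|
| bird grass have|
|          island|

Derivation:
Line 1: ['white', 'one', 'plane'] (min_width=15, slack=1)
Line 2: ['slow', 'for', 'salt', 'a'] (min_width=15, slack=1)
Line 3: ['picture', 'tomato'] (min_width=14, slack=2)
Line 4: ['silver', 'black'] (min_width=12, slack=4)
Line 5: ['bird', 'grass', 'have'] (min_width=15, slack=1)
Line 6: ['island'] (min_width=6, slack=10)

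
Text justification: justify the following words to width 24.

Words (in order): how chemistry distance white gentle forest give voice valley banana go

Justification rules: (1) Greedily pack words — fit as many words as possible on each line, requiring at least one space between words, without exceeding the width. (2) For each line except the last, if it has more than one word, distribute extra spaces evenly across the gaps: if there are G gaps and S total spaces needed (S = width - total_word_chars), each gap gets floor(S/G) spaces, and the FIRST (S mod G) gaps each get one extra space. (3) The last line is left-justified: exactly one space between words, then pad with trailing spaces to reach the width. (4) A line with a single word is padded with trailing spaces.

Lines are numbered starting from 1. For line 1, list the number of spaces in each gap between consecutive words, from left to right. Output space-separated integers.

Answer: 2 2

Derivation:
Line 1: ['how', 'chemistry', 'distance'] (min_width=22, slack=2)
Line 2: ['white', 'gentle', 'forest', 'give'] (min_width=24, slack=0)
Line 3: ['voice', 'valley', 'banana', 'go'] (min_width=22, slack=2)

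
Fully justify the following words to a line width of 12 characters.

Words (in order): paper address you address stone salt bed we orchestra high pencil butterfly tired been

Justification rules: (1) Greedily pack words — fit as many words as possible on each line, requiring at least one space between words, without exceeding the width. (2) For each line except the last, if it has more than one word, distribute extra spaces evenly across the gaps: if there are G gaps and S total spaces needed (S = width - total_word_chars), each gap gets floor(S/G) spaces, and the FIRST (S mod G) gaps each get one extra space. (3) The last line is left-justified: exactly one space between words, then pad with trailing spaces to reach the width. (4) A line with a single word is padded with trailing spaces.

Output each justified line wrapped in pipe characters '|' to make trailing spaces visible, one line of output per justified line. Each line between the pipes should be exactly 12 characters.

Answer: |paper       |
|address  you|
|address     |
|stone   salt|
|bed       we|
|orchestra   |
|high  pencil|
|butterfly   |
|tired been  |

Derivation:
Line 1: ['paper'] (min_width=5, slack=7)
Line 2: ['address', 'you'] (min_width=11, slack=1)
Line 3: ['address'] (min_width=7, slack=5)
Line 4: ['stone', 'salt'] (min_width=10, slack=2)
Line 5: ['bed', 'we'] (min_width=6, slack=6)
Line 6: ['orchestra'] (min_width=9, slack=3)
Line 7: ['high', 'pencil'] (min_width=11, slack=1)
Line 8: ['butterfly'] (min_width=9, slack=3)
Line 9: ['tired', 'been'] (min_width=10, slack=2)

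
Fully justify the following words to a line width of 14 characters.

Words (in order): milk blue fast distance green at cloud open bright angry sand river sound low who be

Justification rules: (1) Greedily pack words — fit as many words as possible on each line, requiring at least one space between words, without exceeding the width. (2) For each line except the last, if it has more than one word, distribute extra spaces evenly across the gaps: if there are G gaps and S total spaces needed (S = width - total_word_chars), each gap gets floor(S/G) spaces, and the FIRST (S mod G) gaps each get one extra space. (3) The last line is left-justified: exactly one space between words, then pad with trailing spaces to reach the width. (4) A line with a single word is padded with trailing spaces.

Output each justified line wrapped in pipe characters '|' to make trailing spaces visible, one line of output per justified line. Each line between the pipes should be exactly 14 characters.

Line 1: ['milk', 'blue', 'fast'] (min_width=14, slack=0)
Line 2: ['distance', 'green'] (min_width=14, slack=0)
Line 3: ['at', 'cloud', 'open'] (min_width=13, slack=1)
Line 4: ['bright', 'angry'] (min_width=12, slack=2)
Line 5: ['sand', 'river'] (min_width=10, slack=4)
Line 6: ['sound', 'low', 'who'] (min_width=13, slack=1)
Line 7: ['be'] (min_width=2, slack=12)

Answer: |milk blue fast|
|distance green|
|at  cloud open|
|bright   angry|
|sand     river|
|sound  low who|
|be            |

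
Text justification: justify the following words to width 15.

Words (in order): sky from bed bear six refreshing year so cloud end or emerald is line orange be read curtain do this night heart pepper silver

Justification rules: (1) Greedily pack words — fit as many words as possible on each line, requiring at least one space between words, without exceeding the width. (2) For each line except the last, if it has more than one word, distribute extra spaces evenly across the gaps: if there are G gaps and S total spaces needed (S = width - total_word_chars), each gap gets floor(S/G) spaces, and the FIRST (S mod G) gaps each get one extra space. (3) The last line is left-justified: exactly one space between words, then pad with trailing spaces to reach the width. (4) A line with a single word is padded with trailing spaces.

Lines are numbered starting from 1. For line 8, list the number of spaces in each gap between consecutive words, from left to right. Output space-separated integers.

Answer: 5

Derivation:
Line 1: ['sky', 'from', 'bed'] (min_width=12, slack=3)
Line 2: ['bear', 'six'] (min_width=8, slack=7)
Line 3: ['refreshing', 'year'] (min_width=15, slack=0)
Line 4: ['so', 'cloud', 'end', 'or'] (min_width=15, slack=0)
Line 5: ['emerald', 'is', 'line'] (min_width=15, slack=0)
Line 6: ['orange', 'be', 'read'] (min_width=14, slack=1)
Line 7: ['curtain', 'do', 'this'] (min_width=15, slack=0)
Line 8: ['night', 'heart'] (min_width=11, slack=4)
Line 9: ['pepper', 'silver'] (min_width=13, slack=2)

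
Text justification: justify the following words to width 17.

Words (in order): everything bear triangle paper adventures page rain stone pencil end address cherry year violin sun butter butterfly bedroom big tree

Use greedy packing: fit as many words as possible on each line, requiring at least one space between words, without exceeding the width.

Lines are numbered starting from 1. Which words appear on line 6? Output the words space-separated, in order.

Line 1: ['everything', 'bear'] (min_width=15, slack=2)
Line 2: ['triangle', 'paper'] (min_width=14, slack=3)
Line 3: ['adventures', 'page'] (min_width=15, slack=2)
Line 4: ['rain', 'stone', 'pencil'] (min_width=17, slack=0)
Line 5: ['end', 'address'] (min_width=11, slack=6)
Line 6: ['cherry', 'year'] (min_width=11, slack=6)
Line 7: ['violin', 'sun', 'butter'] (min_width=17, slack=0)
Line 8: ['butterfly', 'bedroom'] (min_width=17, slack=0)
Line 9: ['big', 'tree'] (min_width=8, slack=9)

Answer: cherry year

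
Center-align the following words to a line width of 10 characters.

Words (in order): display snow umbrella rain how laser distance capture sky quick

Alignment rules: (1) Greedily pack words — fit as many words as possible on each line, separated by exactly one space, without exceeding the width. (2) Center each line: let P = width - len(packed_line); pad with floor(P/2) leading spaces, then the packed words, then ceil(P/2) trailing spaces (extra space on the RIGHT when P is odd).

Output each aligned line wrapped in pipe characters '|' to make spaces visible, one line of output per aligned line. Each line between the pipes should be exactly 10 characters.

Line 1: ['display'] (min_width=7, slack=3)
Line 2: ['snow'] (min_width=4, slack=6)
Line 3: ['umbrella'] (min_width=8, slack=2)
Line 4: ['rain', 'how'] (min_width=8, slack=2)
Line 5: ['laser'] (min_width=5, slack=5)
Line 6: ['distance'] (min_width=8, slack=2)
Line 7: ['capture'] (min_width=7, slack=3)
Line 8: ['sky', 'quick'] (min_width=9, slack=1)

Answer: | display  |
|   snow   |
| umbrella |
| rain how |
|  laser   |
| distance |
| capture  |
|sky quick |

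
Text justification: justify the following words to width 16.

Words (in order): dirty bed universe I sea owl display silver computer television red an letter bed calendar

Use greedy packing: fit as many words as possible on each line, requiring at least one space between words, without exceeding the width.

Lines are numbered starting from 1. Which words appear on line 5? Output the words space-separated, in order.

Line 1: ['dirty', 'bed'] (min_width=9, slack=7)
Line 2: ['universe', 'I', 'sea'] (min_width=14, slack=2)
Line 3: ['owl', 'display'] (min_width=11, slack=5)
Line 4: ['silver', 'computer'] (min_width=15, slack=1)
Line 5: ['television', 'red'] (min_width=14, slack=2)
Line 6: ['an', 'letter', 'bed'] (min_width=13, slack=3)
Line 7: ['calendar'] (min_width=8, slack=8)

Answer: television red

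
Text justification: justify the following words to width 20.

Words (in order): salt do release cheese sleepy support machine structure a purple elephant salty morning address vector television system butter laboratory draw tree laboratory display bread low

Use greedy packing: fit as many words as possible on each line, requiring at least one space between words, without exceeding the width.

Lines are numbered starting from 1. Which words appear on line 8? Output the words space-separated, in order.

Answer: system butter

Derivation:
Line 1: ['salt', 'do', 'release'] (min_width=15, slack=5)
Line 2: ['cheese', 'sleepy'] (min_width=13, slack=7)
Line 3: ['support', 'machine'] (min_width=15, slack=5)
Line 4: ['structure', 'a', 'purple'] (min_width=18, slack=2)
Line 5: ['elephant', 'salty'] (min_width=14, slack=6)
Line 6: ['morning', 'address'] (min_width=15, slack=5)
Line 7: ['vector', 'television'] (min_width=17, slack=3)
Line 8: ['system', 'butter'] (min_width=13, slack=7)
Line 9: ['laboratory', 'draw', 'tree'] (min_width=20, slack=0)
Line 10: ['laboratory', 'display'] (min_width=18, slack=2)
Line 11: ['bread', 'low'] (min_width=9, slack=11)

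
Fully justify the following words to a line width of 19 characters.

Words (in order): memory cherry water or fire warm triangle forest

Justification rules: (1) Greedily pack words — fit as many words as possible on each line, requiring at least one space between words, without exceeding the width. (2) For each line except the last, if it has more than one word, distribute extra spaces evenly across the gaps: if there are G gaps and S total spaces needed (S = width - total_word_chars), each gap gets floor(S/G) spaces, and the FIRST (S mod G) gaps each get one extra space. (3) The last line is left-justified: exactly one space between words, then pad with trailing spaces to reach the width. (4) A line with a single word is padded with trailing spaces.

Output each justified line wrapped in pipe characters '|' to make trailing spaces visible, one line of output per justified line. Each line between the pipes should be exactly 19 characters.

Answer: |memory cherry water|
|or     fire    warm|
|triangle forest    |

Derivation:
Line 1: ['memory', 'cherry', 'water'] (min_width=19, slack=0)
Line 2: ['or', 'fire', 'warm'] (min_width=12, slack=7)
Line 3: ['triangle', 'forest'] (min_width=15, slack=4)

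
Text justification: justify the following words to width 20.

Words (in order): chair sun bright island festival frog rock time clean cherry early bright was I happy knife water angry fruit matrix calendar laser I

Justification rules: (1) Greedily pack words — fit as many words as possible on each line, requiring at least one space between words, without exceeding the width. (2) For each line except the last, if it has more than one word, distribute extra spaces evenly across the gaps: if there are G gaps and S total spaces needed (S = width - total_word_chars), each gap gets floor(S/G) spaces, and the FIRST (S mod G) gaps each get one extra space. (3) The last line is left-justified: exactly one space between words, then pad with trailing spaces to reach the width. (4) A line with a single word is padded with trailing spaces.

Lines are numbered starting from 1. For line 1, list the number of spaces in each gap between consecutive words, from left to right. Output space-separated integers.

Line 1: ['chair', 'sun', 'bright'] (min_width=16, slack=4)
Line 2: ['island', 'festival', 'frog'] (min_width=20, slack=0)
Line 3: ['rock', 'time', 'clean'] (min_width=15, slack=5)
Line 4: ['cherry', 'early', 'bright'] (min_width=19, slack=1)
Line 5: ['was', 'I', 'happy', 'knife'] (min_width=17, slack=3)
Line 6: ['water', 'angry', 'fruit'] (min_width=17, slack=3)
Line 7: ['matrix', 'calendar'] (min_width=15, slack=5)
Line 8: ['laser', 'I'] (min_width=7, slack=13)

Answer: 3 3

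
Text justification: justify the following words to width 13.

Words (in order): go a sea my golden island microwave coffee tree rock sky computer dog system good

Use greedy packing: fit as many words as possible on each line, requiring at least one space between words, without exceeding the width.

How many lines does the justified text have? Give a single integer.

Answer: 7

Derivation:
Line 1: ['go', 'a', 'sea', 'my'] (min_width=11, slack=2)
Line 2: ['golden', 'island'] (min_width=13, slack=0)
Line 3: ['microwave'] (min_width=9, slack=4)
Line 4: ['coffee', 'tree'] (min_width=11, slack=2)
Line 5: ['rock', 'sky'] (min_width=8, slack=5)
Line 6: ['computer', 'dog'] (min_width=12, slack=1)
Line 7: ['system', 'good'] (min_width=11, slack=2)
Total lines: 7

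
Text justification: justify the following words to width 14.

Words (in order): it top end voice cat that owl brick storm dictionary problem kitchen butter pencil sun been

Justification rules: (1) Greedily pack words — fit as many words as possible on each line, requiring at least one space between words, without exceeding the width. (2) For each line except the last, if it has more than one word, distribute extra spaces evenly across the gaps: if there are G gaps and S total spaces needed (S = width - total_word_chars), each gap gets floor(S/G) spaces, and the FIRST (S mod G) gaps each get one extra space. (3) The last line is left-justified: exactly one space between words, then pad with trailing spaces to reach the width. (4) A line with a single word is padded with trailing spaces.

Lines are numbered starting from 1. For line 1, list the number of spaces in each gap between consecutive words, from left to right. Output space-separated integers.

Line 1: ['it', 'top', 'end'] (min_width=10, slack=4)
Line 2: ['voice', 'cat', 'that'] (min_width=14, slack=0)
Line 3: ['owl', 'brick'] (min_width=9, slack=5)
Line 4: ['storm'] (min_width=5, slack=9)
Line 5: ['dictionary'] (min_width=10, slack=4)
Line 6: ['problem'] (min_width=7, slack=7)
Line 7: ['kitchen', 'butter'] (min_width=14, slack=0)
Line 8: ['pencil', 'sun'] (min_width=10, slack=4)
Line 9: ['been'] (min_width=4, slack=10)

Answer: 3 3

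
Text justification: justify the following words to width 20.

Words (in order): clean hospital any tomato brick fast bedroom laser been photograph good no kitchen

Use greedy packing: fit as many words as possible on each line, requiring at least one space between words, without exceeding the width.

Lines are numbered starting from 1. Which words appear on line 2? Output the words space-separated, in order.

Line 1: ['clean', 'hospital', 'any'] (min_width=18, slack=2)
Line 2: ['tomato', 'brick', 'fast'] (min_width=17, slack=3)
Line 3: ['bedroom', 'laser', 'been'] (min_width=18, slack=2)
Line 4: ['photograph', 'good', 'no'] (min_width=18, slack=2)
Line 5: ['kitchen'] (min_width=7, slack=13)

Answer: tomato brick fast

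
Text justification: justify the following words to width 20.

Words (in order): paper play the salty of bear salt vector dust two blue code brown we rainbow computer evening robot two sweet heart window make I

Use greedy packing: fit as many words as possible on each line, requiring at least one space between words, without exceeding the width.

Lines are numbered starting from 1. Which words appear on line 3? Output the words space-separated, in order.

Line 1: ['paper', 'play', 'the', 'salty'] (min_width=20, slack=0)
Line 2: ['of', 'bear', 'salt', 'vector'] (min_width=19, slack=1)
Line 3: ['dust', 'two', 'blue', 'code'] (min_width=18, slack=2)
Line 4: ['brown', 'we', 'rainbow'] (min_width=16, slack=4)
Line 5: ['computer', 'evening'] (min_width=16, slack=4)
Line 6: ['robot', 'two', 'sweet'] (min_width=15, slack=5)
Line 7: ['heart', 'window', 'make', 'I'] (min_width=19, slack=1)

Answer: dust two blue code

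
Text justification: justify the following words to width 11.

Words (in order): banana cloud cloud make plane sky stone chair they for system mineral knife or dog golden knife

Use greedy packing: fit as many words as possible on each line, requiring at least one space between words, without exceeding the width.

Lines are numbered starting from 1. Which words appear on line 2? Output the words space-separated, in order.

Line 1: ['banana'] (min_width=6, slack=5)
Line 2: ['cloud', 'cloud'] (min_width=11, slack=0)
Line 3: ['make', 'plane'] (min_width=10, slack=1)
Line 4: ['sky', 'stone'] (min_width=9, slack=2)
Line 5: ['chair', 'they'] (min_width=10, slack=1)
Line 6: ['for', 'system'] (min_width=10, slack=1)
Line 7: ['mineral'] (min_width=7, slack=4)
Line 8: ['knife', 'or'] (min_width=8, slack=3)
Line 9: ['dog', 'golden'] (min_width=10, slack=1)
Line 10: ['knife'] (min_width=5, slack=6)

Answer: cloud cloud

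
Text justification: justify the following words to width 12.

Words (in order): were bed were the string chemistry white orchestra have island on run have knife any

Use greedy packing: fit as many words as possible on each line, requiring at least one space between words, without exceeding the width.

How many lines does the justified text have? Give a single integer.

Line 1: ['were', 'bed'] (min_width=8, slack=4)
Line 2: ['were', 'the'] (min_width=8, slack=4)
Line 3: ['string'] (min_width=6, slack=6)
Line 4: ['chemistry'] (min_width=9, slack=3)
Line 5: ['white'] (min_width=5, slack=7)
Line 6: ['orchestra'] (min_width=9, slack=3)
Line 7: ['have', 'island'] (min_width=11, slack=1)
Line 8: ['on', 'run', 'have'] (min_width=11, slack=1)
Line 9: ['knife', 'any'] (min_width=9, slack=3)
Total lines: 9

Answer: 9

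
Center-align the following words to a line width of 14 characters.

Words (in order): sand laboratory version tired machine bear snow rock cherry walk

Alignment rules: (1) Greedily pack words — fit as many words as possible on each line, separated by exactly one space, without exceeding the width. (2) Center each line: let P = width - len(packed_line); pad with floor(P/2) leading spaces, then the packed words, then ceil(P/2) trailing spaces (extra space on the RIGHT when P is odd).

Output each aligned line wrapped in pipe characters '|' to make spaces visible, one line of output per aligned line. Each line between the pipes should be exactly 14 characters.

Answer: |     sand     |
|  laboratory  |
|version tired |
| machine bear |
|  snow rock   |
| cherry walk  |

Derivation:
Line 1: ['sand'] (min_width=4, slack=10)
Line 2: ['laboratory'] (min_width=10, slack=4)
Line 3: ['version', 'tired'] (min_width=13, slack=1)
Line 4: ['machine', 'bear'] (min_width=12, slack=2)
Line 5: ['snow', 'rock'] (min_width=9, slack=5)
Line 6: ['cherry', 'walk'] (min_width=11, slack=3)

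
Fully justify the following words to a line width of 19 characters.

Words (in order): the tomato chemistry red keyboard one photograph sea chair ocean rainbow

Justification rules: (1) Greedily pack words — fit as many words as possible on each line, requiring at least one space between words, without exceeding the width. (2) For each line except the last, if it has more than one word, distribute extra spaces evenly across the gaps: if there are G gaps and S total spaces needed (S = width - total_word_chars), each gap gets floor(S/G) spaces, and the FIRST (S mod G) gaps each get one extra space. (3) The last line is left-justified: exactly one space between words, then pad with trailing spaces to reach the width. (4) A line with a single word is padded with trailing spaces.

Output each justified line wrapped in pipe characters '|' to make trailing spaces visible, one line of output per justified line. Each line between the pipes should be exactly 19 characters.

Answer: |the          tomato|
|chemistry       red|
|keyboard        one|
|photograph      sea|
|chair ocean rainbow|

Derivation:
Line 1: ['the', 'tomato'] (min_width=10, slack=9)
Line 2: ['chemistry', 'red'] (min_width=13, slack=6)
Line 3: ['keyboard', 'one'] (min_width=12, slack=7)
Line 4: ['photograph', 'sea'] (min_width=14, slack=5)
Line 5: ['chair', 'ocean', 'rainbow'] (min_width=19, slack=0)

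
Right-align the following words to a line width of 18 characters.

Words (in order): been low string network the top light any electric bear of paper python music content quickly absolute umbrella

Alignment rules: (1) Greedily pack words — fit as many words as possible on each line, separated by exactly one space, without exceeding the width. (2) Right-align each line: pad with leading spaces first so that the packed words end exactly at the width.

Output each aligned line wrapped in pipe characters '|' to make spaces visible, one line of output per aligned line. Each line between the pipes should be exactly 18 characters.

Line 1: ['been', 'low', 'string'] (min_width=15, slack=3)
Line 2: ['network', 'the', 'top'] (min_width=15, slack=3)
Line 3: ['light', 'any', 'electric'] (min_width=18, slack=0)
Line 4: ['bear', 'of', 'paper'] (min_width=13, slack=5)
Line 5: ['python', 'music'] (min_width=12, slack=6)
Line 6: ['content', 'quickly'] (min_width=15, slack=3)
Line 7: ['absolute', 'umbrella'] (min_width=17, slack=1)

Answer: |   been low string|
|   network the top|
|light any electric|
|     bear of paper|
|      python music|
|   content quickly|
| absolute umbrella|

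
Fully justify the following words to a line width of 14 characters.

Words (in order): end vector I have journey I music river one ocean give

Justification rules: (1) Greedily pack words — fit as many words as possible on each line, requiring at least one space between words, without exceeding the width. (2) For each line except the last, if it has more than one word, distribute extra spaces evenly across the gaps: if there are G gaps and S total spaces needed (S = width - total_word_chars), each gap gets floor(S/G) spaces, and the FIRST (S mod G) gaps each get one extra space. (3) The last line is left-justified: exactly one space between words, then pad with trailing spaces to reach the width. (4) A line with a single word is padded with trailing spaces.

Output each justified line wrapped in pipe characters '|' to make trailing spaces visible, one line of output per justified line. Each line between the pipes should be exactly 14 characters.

Line 1: ['end', 'vector', 'I'] (min_width=12, slack=2)
Line 2: ['have', 'journey', 'I'] (min_width=14, slack=0)
Line 3: ['music', 'river'] (min_width=11, slack=3)
Line 4: ['one', 'ocean', 'give'] (min_width=14, slack=0)

Answer: |end  vector  I|
|have journey I|
|music    river|
|one ocean give|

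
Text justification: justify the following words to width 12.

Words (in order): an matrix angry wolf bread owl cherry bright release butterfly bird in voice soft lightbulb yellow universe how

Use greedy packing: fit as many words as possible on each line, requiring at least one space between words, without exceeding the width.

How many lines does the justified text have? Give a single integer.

Line 1: ['an', 'matrix'] (min_width=9, slack=3)
Line 2: ['angry', 'wolf'] (min_width=10, slack=2)
Line 3: ['bread', 'owl'] (min_width=9, slack=3)
Line 4: ['cherry'] (min_width=6, slack=6)
Line 5: ['bright'] (min_width=6, slack=6)
Line 6: ['release'] (min_width=7, slack=5)
Line 7: ['butterfly'] (min_width=9, slack=3)
Line 8: ['bird', 'in'] (min_width=7, slack=5)
Line 9: ['voice', 'soft'] (min_width=10, slack=2)
Line 10: ['lightbulb'] (min_width=9, slack=3)
Line 11: ['yellow'] (min_width=6, slack=6)
Line 12: ['universe', 'how'] (min_width=12, slack=0)
Total lines: 12

Answer: 12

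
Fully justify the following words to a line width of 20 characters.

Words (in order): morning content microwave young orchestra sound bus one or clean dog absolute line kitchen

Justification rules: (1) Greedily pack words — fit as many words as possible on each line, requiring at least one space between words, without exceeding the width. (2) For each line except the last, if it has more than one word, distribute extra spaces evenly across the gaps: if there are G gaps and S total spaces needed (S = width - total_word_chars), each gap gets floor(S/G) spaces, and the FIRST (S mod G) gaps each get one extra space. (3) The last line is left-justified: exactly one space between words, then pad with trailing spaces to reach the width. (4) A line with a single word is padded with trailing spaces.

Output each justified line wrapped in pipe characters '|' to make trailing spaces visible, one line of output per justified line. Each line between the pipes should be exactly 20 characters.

Line 1: ['morning', 'content'] (min_width=15, slack=5)
Line 2: ['microwave', 'young'] (min_width=15, slack=5)
Line 3: ['orchestra', 'sound', 'bus'] (min_width=19, slack=1)
Line 4: ['one', 'or', 'clean', 'dog'] (min_width=16, slack=4)
Line 5: ['absolute', 'line'] (min_width=13, slack=7)
Line 6: ['kitchen'] (min_width=7, slack=13)

Answer: |morning      content|
|microwave      young|
|orchestra  sound bus|
|one   or  clean  dog|
|absolute        line|
|kitchen             |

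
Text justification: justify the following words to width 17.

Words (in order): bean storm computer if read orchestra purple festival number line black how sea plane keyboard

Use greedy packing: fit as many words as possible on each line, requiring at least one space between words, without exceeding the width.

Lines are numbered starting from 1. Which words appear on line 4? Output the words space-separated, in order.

Answer: festival number

Derivation:
Line 1: ['bean', 'storm'] (min_width=10, slack=7)
Line 2: ['computer', 'if', 'read'] (min_width=16, slack=1)
Line 3: ['orchestra', 'purple'] (min_width=16, slack=1)
Line 4: ['festival', 'number'] (min_width=15, slack=2)
Line 5: ['line', 'black', 'how'] (min_width=14, slack=3)
Line 6: ['sea', 'plane'] (min_width=9, slack=8)
Line 7: ['keyboard'] (min_width=8, slack=9)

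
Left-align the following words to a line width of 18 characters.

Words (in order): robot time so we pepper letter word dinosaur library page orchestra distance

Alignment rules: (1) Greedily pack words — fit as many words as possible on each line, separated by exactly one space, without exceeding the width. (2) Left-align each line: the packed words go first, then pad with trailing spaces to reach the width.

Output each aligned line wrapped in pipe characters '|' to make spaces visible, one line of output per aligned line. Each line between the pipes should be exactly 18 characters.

Answer: |robot time so we  |
|pepper letter word|
|dinosaur library  |
|page orchestra    |
|distance          |

Derivation:
Line 1: ['robot', 'time', 'so', 'we'] (min_width=16, slack=2)
Line 2: ['pepper', 'letter', 'word'] (min_width=18, slack=0)
Line 3: ['dinosaur', 'library'] (min_width=16, slack=2)
Line 4: ['page', 'orchestra'] (min_width=14, slack=4)
Line 5: ['distance'] (min_width=8, slack=10)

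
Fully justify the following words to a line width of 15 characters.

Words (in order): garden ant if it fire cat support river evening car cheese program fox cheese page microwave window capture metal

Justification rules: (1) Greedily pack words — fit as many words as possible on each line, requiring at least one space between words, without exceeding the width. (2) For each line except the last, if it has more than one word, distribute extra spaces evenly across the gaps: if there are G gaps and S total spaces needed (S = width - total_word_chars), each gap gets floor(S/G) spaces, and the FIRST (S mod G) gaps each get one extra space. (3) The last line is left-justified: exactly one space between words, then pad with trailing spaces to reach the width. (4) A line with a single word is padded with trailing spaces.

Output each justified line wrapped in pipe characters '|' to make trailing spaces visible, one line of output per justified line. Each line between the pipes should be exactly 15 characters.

Answer: |garden  ant  if|
|it   fire   cat|
|support   river|
|evening     car|
|cheese  program|
|fox cheese page|
|microwave      |
|window  capture|
|metal          |

Derivation:
Line 1: ['garden', 'ant', 'if'] (min_width=13, slack=2)
Line 2: ['it', 'fire', 'cat'] (min_width=11, slack=4)
Line 3: ['support', 'river'] (min_width=13, slack=2)
Line 4: ['evening', 'car'] (min_width=11, slack=4)
Line 5: ['cheese', 'program'] (min_width=14, slack=1)
Line 6: ['fox', 'cheese', 'page'] (min_width=15, slack=0)
Line 7: ['microwave'] (min_width=9, slack=6)
Line 8: ['window', 'capture'] (min_width=14, slack=1)
Line 9: ['metal'] (min_width=5, slack=10)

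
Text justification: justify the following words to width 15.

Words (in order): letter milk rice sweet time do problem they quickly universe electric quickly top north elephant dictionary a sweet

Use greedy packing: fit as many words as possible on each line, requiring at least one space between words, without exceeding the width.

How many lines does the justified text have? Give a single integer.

Line 1: ['letter', 'milk'] (min_width=11, slack=4)
Line 2: ['rice', 'sweet', 'time'] (min_width=15, slack=0)
Line 3: ['do', 'problem', 'they'] (min_width=15, slack=0)
Line 4: ['quickly'] (min_width=7, slack=8)
Line 5: ['universe'] (min_width=8, slack=7)
Line 6: ['electric'] (min_width=8, slack=7)
Line 7: ['quickly', 'top'] (min_width=11, slack=4)
Line 8: ['north', 'elephant'] (min_width=14, slack=1)
Line 9: ['dictionary', 'a'] (min_width=12, slack=3)
Line 10: ['sweet'] (min_width=5, slack=10)
Total lines: 10

Answer: 10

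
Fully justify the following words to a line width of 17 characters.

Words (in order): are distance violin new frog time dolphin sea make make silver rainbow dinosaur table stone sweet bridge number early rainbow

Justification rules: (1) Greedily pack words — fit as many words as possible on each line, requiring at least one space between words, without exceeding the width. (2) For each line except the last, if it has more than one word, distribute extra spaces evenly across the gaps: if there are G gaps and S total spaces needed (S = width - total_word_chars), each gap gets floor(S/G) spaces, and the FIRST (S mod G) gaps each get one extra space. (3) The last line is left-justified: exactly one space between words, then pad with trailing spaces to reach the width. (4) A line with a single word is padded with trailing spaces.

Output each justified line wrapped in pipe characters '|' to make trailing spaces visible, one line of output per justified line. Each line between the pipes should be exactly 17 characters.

Answer: |are      distance|
|violin  new  frog|
|time  dolphin sea|
|make  make silver|
|rainbow  dinosaur|
|table stone sweet|
|bridge     number|
|early rainbow    |

Derivation:
Line 1: ['are', 'distance'] (min_width=12, slack=5)
Line 2: ['violin', 'new', 'frog'] (min_width=15, slack=2)
Line 3: ['time', 'dolphin', 'sea'] (min_width=16, slack=1)
Line 4: ['make', 'make', 'silver'] (min_width=16, slack=1)
Line 5: ['rainbow', 'dinosaur'] (min_width=16, slack=1)
Line 6: ['table', 'stone', 'sweet'] (min_width=17, slack=0)
Line 7: ['bridge', 'number'] (min_width=13, slack=4)
Line 8: ['early', 'rainbow'] (min_width=13, slack=4)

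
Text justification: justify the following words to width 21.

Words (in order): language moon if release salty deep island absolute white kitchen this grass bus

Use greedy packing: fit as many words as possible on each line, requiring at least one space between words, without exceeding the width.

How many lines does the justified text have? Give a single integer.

Answer: 5

Derivation:
Line 1: ['language', 'moon', 'if'] (min_width=16, slack=5)
Line 2: ['release', 'salty', 'deep'] (min_width=18, slack=3)
Line 3: ['island', 'absolute', 'white'] (min_width=21, slack=0)
Line 4: ['kitchen', 'this', 'grass'] (min_width=18, slack=3)
Line 5: ['bus'] (min_width=3, slack=18)
Total lines: 5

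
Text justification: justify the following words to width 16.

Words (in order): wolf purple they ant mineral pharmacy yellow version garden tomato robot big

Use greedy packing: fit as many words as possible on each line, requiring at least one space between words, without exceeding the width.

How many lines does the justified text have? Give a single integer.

Answer: 5

Derivation:
Line 1: ['wolf', 'purple', 'they'] (min_width=16, slack=0)
Line 2: ['ant', 'mineral'] (min_width=11, slack=5)
Line 3: ['pharmacy', 'yellow'] (min_width=15, slack=1)
Line 4: ['version', 'garden'] (min_width=14, slack=2)
Line 5: ['tomato', 'robot', 'big'] (min_width=16, slack=0)
Total lines: 5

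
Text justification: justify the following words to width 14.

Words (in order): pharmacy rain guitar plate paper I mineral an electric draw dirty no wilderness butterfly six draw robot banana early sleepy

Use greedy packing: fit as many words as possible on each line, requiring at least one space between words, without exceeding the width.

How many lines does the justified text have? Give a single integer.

Line 1: ['pharmacy', 'rain'] (min_width=13, slack=1)
Line 2: ['guitar', 'plate'] (min_width=12, slack=2)
Line 3: ['paper', 'I'] (min_width=7, slack=7)
Line 4: ['mineral', 'an'] (min_width=10, slack=4)
Line 5: ['electric', 'draw'] (min_width=13, slack=1)
Line 6: ['dirty', 'no'] (min_width=8, slack=6)
Line 7: ['wilderness'] (min_width=10, slack=4)
Line 8: ['butterfly', 'six'] (min_width=13, slack=1)
Line 9: ['draw', 'robot'] (min_width=10, slack=4)
Line 10: ['banana', 'early'] (min_width=12, slack=2)
Line 11: ['sleepy'] (min_width=6, slack=8)
Total lines: 11

Answer: 11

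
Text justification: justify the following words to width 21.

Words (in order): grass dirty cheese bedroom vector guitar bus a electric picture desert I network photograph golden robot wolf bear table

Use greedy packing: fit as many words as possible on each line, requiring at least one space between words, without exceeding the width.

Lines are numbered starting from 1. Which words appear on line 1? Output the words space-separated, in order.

Answer: grass dirty cheese

Derivation:
Line 1: ['grass', 'dirty', 'cheese'] (min_width=18, slack=3)
Line 2: ['bedroom', 'vector', 'guitar'] (min_width=21, slack=0)
Line 3: ['bus', 'a', 'electric'] (min_width=14, slack=7)
Line 4: ['picture', 'desert', 'I'] (min_width=16, slack=5)
Line 5: ['network', 'photograph'] (min_width=18, slack=3)
Line 6: ['golden', 'robot', 'wolf'] (min_width=17, slack=4)
Line 7: ['bear', 'table'] (min_width=10, slack=11)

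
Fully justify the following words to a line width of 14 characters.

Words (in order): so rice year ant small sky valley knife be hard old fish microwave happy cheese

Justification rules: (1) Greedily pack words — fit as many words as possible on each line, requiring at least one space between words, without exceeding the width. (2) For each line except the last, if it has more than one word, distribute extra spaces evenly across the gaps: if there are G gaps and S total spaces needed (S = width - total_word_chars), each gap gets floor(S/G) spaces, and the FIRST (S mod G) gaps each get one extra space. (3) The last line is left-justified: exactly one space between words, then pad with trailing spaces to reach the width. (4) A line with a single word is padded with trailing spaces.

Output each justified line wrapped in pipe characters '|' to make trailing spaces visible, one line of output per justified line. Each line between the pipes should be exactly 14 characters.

Answer: |so  rice  year|
|ant  small sky|
|valley   knife|
|be   hard  old|
|fish microwave|
|happy cheese  |

Derivation:
Line 1: ['so', 'rice', 'year'] (min_width=12, slack=2)
Line 2: ['ant', 'small', 'sky'] (min_width=13, slack=1)
Line 3: ['valley', 'knife'] (min_width=12, slack=2)
Line 4: ['be', 'hard', 'old'] (min_width=11, slack=3)
Line 5: ['fish', 'microwave'] (min_width=14, slack=0)
Line 6: ['happy', 'cheese'] (min_width=12, slack=2)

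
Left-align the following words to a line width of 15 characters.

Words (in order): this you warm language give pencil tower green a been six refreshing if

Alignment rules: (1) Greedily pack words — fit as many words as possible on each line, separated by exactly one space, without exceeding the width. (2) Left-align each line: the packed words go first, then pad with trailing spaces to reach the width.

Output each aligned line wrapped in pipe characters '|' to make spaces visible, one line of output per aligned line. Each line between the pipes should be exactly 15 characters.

Answer: |this you warm  |
|language give  |
|pencil tower   |
|green a been   |
|six refreshing |
|if             |

Derivation:
Line 1: ['this', 'you', 'warm'] (min_width=13, slack=2)
Line 2: ['language', 'give'] (min_width=13, slack=2)
Line 3: ['pencil', 'tower'] (min_width=12, slack=3)
Line 4: ['green', 'a', 'been'] (min_width=12, slack=3)
Line 5: ['six', 'refreshing'] (min_width=14, slack=1)
Line 6: ['if'] (min_width=2, slack=13)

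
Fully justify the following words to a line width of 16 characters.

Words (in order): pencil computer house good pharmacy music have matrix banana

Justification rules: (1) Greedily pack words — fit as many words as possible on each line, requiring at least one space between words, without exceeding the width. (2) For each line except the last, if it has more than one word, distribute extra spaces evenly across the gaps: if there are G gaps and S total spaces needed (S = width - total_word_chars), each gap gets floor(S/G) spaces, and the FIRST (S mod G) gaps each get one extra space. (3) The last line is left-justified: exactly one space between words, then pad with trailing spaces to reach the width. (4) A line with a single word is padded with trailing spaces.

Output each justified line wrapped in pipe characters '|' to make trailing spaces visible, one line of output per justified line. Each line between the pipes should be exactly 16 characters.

Line 1: ['pencil', 'computer'] (min_width=15, slack=1)
Line 2: ['house', 'good'] (min_width=10, slack=6)
Line 3: ['pharmacy', 'music'] (min_width=14, slack=2)
Line 4: ['have', 'matrix'] (min_width=11, slack=5)
Line 5: ['banana'] (min_width=6, slack=10)

Answer: |pencil  computer|
|house       good|
|pharmacy   music|
|have      matrix|
|banana          |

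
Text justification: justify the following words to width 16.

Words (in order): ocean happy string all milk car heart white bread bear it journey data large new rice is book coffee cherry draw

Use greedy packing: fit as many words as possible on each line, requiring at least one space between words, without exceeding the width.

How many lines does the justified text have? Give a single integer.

Answer: 8

Derivation:
Line 1: ['ocean', 'happy'] (min_width=11, slack=5)
Line 2: ['string', 'all', 'milk'] (min_width=15, slack=1)
Line 3: ['car', 'heart', 'white'] (min_width=15, slack=1)
Line 4: ['bread', 'bear', 'it'] (min_width=13, slack=3)
Line 5: ['journey', 'data'] (min_width=12, slack=4)
Line 6: ['large', 'new', 'rice'] (min_width=14, slack=2)
Line 7: ['is', 'book', 'coffee'] (min_width=14, slack=2)
Line 8: ['cherry', 'draw'] (min_width=11, slack=5)
Total lines: 8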